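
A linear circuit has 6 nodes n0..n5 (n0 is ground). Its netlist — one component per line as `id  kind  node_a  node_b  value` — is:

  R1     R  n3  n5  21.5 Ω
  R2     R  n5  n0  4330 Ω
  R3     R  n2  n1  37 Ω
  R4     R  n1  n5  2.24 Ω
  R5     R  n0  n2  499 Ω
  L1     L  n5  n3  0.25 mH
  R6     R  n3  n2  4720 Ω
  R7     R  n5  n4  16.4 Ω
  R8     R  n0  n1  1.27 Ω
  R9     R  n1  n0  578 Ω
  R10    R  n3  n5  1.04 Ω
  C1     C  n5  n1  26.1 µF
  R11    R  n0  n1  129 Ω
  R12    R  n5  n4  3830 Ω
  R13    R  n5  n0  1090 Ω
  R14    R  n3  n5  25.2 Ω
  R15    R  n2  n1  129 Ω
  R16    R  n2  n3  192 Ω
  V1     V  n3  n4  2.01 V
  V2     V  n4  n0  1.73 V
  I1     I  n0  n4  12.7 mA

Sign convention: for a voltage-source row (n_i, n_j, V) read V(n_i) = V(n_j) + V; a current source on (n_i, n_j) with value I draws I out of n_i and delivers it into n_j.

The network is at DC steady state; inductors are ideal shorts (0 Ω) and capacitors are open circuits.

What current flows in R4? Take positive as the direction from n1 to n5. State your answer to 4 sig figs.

Element admittances at DC:
  Y(R1) = 0.04651 S between n3,n5
  Y(R2) = 0.0002309 S between n5,n0
  Y(R3) = 0.02703 S between n2,n1
  Y(R4) = 0.4464 S between n1,n5
  Y(R5) = 0.002004 S between n0,n2
  L1: short n5↔n3 (DC inductor)
  Y(R6) = 0.0002119 S between n3,n2
  Y(R7) = 0.06098 S between n5,n4
  Y(R8) = 0.7874 S between n0,n1
  Y(R9) = 0.001730 S between n1,n0
  Y(R10) = 0.9615 S between n3,n5
  Y(C1) = 0.000 S between n5,n1
  Y(R11) = 0.007752 S between n0,n1
  Y(R12) = 0.0002611 S between n5,n4
  Y(R13) = 0.0009174 S between n5,n0
  Y(R14) = 0.03968 S between n3,n5
  Y(R15) = 0.007752 S between n2,n1
  Y(R16) = 0.005208 S between n2,n3
  V1: constraint V(n3)−V(n4) = 2.01
  V2: constraint V(n4)−V(n0) = 1.73
  I1: injects 0.0127 A into n4 (from n0)
Assemble and solve the 8×8 MNA system:
  V(n1)=1.350  V(n2)=1.593  V(n3)=3.740  V(n4)=1.730  V(n5)=3.740
  i(L1)=-1.194  i(V1)=-1.206  i(V2)=-1.070

-1.067 A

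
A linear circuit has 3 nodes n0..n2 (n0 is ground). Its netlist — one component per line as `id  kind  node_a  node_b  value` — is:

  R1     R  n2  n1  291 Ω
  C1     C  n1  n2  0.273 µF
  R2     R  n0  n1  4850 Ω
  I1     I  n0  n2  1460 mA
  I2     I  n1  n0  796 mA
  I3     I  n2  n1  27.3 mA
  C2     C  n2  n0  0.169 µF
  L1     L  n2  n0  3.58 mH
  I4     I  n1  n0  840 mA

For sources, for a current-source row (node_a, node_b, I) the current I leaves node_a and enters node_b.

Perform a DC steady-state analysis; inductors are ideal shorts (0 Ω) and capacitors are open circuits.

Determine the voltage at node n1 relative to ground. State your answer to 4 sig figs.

MNA unknowns: 2 node voltages V₁..V_2 plus 1 source current (L1)
R1: Y=0.003436 on G[2,1]
C1: Y=0.000 on G[1,2]
R2: Y=0.0002062 on G[0,1]
I1: z[0]−=1.46, z[2]+=1.46
I2: z[1]−=0.796, z[0]+=0.796
I3: z[2]−=0.0273, z[1]+=0.0273
C2: Y=0.000 on G[2,0]
L1: row V2−V0=0, i_L1 at 2,0
I4: z[1]−=0.84, z[0]+=0.84
solve → V1=-441.6, V2=0.000
aux → i_L1=-0.08494

-441.6 V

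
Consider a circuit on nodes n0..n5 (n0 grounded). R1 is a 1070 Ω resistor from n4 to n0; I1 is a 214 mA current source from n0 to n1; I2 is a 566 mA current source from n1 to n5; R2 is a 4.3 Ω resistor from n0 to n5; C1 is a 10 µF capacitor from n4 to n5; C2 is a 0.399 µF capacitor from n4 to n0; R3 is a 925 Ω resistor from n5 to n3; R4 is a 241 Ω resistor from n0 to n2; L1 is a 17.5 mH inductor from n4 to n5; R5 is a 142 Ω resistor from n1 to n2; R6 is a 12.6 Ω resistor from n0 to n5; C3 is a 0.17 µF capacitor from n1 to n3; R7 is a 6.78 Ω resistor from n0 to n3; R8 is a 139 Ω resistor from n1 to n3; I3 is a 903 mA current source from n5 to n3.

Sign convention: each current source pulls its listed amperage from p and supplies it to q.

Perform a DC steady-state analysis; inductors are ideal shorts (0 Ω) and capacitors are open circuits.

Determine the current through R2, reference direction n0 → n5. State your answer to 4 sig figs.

MNA unknowns: 5 node voltages V₁..V_5 plus 1 source current (L1)
R1: Y=0.0009346 on G[4,0]
I1: z[0]−=0.214, z[1]+=0.214
I2: z[1]−=0.566, z[5]+=0.566
R2: Y=0.2326 on G[0,5]
C1: Y=0.000 on G[4,5]
C2: Y=0.000 on G[4,0]
R3: Y=0.001081 on G[5,3]
R4: Y=0.004149 on G[0,2]
L1: row V4−V5=0, i_L1 at 4,5
R5: Y=0.007042 on G[1,2]
R6: Y=0.07937 on G[0,5]
C3: Y=0.000 on G[1,3]
R7: Y=0.1475 on G[0,3]
R8: Y=0.007194 on G[1,3]
I3: z[5]−=0.903, z[3]+=0.903
solve → V1=-32.76, V2=-20.61, V3=4.277, V4=-1.059, V5=-1.059
aux → i_L1=0.0009895

0.2462 A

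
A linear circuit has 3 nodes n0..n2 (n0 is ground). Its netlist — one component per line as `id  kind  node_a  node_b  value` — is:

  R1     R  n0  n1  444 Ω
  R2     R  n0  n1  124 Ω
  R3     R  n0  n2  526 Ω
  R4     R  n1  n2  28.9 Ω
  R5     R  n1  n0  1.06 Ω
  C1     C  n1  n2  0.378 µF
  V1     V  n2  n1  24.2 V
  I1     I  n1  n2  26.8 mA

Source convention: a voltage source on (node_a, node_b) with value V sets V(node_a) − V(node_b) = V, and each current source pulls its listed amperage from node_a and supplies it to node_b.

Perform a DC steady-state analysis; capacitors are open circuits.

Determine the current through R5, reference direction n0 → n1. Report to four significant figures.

0.04542 A

Apply KCL at each of the 2 non-ground nodes and solve the resulting linear system.
Node n1: branches {R1, R2, R4, R5, C1, V1, I1} → V_1 = -0.04814
Node n2: branches {R3, R4, C1, V1, I1} → V_2 = 24.15
Source currents: i(V1)=-0.8565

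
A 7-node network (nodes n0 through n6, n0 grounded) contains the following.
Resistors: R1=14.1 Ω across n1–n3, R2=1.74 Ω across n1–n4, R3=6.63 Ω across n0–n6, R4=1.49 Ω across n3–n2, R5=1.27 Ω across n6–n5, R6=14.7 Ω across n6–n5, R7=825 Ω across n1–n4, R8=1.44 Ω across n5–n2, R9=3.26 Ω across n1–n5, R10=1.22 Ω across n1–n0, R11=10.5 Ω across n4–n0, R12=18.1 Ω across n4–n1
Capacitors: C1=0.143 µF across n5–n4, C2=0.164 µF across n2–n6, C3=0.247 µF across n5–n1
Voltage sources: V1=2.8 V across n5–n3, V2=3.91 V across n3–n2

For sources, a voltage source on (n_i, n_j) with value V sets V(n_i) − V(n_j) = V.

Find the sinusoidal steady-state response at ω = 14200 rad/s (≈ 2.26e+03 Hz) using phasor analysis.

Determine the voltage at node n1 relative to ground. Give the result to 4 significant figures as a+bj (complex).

-0.05042+0.002198j V

MNA unknowns: 6 node voltages V₁..V_6 plus 2 source currents (V1, V2)
R1: Y=0.07092+0.000j on G[1,3]
R2: Y=0.5747+0.000j on G[1,4]
R3: Y=0.1508+0.000j on G[0,6]
R4: Y=0.6711+0.000j on G[3,2]
R5: Y=0.7874+0.000j on G[6,5]
R6: Y=0.06803+0.000j on G[6,5]
C1: Y=0.000+0.002031j on G[5,4]
R7: Y=0.001212+0.000j on G[1,4]
R8: Y=0.6944+0.000j on G[5,2]
C2: Y=0.000+0.002329j on G[2,6]
R9: Y=0.3067+0.000j on G[1,5]
R10: Y=0.8197+0.000j on G[1,0]
C3: Y=0.000+0.003507j on G[5,1]
R11: Y=0.09524+0.000j on G[4,0]
R12: Y=0.05525+0.000j on G[4,1]
V1: row V5−V3=2.8, i_V1 at 5,3
V2: row V3−V2=3.91, i_V2 at 3,2
solve → V1=-0.05042+0.002198j, V2=-6.355+0.001824j, V3=-2.445+0.001824j, V4=-0.04381+0.003025j, V5=0.3549+0.001824j, V6=0.3017-0.01386j
aux → i_V1=-4.830-0.01553j, i_V2=-7.284-0.01550j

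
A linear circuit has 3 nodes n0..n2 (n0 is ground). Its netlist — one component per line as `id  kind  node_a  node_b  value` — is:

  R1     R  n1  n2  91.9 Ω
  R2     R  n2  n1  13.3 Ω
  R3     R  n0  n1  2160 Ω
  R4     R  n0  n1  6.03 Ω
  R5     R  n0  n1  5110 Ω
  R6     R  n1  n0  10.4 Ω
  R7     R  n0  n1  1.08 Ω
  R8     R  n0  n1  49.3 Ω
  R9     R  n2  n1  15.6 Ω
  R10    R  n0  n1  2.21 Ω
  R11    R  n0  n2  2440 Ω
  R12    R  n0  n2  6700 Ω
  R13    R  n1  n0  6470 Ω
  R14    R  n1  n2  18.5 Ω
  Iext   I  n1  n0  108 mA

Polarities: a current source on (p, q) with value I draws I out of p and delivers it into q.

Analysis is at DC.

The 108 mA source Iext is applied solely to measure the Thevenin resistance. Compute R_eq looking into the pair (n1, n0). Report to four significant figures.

R_eq = 0.6017 Ω

Apply KCL at each of the 2 non-ground nodes and solve the resulting linear system.
Node n1: branches {R1, R2, R3, R4, R5, R6, R7, R8, R9, R10, R13, R14, Iext} → V_1 = -0.06498
Node n2: branches {R1, R2, R9, R11, R12, R14} → V_2 = -0.06480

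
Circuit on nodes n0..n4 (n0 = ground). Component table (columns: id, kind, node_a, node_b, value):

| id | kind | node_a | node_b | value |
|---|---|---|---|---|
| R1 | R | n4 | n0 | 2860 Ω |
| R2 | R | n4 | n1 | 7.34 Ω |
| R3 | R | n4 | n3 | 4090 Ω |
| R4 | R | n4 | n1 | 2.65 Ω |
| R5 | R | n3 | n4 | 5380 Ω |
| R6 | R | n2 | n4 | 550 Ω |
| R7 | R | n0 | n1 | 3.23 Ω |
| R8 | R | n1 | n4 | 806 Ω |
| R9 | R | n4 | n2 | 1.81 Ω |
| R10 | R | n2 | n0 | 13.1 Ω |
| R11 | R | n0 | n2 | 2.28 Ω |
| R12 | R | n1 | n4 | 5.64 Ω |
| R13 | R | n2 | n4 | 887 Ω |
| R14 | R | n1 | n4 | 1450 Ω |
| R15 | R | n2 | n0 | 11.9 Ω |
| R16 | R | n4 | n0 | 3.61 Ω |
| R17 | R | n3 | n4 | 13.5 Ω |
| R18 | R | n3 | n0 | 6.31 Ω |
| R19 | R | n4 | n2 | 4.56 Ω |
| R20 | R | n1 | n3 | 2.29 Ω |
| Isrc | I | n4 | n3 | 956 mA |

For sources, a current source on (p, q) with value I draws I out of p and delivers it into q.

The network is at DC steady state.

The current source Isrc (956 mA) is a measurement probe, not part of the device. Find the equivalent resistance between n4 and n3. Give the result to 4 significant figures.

Apply KCL at each of the 4 non-ground nodes and solve the resulting linear system.
Node n1: branches {R2, R4, R7, R8, R12, R14, R20} → V_1 = 0.2187
Node n2: branches {R6, R9, R10, R11, R13, R15, R19} → V_2 = -0.2821
Node n3: branches {R3, R5, R17, R18, R20, Isrc} → V_3 = 1.515
Node n4: branches {R1, R2, R3, R4, R5, R6, R8, R9, R12, R13, R14, R16, R17, R19, Isrc} → V_4 = -0.5003

R_eq = 2.108 Ω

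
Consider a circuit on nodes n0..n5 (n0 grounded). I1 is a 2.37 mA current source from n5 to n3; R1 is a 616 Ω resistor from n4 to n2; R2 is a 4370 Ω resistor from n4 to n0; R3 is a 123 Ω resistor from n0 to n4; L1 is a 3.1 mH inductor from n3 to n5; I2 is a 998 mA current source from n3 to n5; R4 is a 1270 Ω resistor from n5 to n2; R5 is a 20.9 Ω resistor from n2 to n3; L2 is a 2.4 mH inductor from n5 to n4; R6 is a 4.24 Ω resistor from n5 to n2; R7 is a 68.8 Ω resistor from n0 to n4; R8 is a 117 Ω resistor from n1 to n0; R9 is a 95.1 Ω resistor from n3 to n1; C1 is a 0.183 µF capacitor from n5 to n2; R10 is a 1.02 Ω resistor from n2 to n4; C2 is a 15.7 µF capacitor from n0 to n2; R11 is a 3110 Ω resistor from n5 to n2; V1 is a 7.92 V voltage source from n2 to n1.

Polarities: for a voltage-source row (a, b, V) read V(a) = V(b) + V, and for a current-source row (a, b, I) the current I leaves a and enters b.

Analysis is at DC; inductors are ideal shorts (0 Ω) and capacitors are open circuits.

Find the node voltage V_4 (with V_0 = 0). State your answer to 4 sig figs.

2.125 V

Apply KCL at each of the 5 non-ground nodes and solve the resulting linear system.
Node n1: branches {R8, R9, V1} → V_1 = -5.692
Node n2: branches {R1, R4, R5, R6, C1, R10, C2, R11, V1} → V_2 = 2.228
Node n3: branches {I1, L1, I2, R5, R9} → V_3 = 2.125
Node n4: branches {R1, R2, R3, L2, R7, R10} → V_4 = 2.125
Node n5: branches {I1, L1, I2, R4, L2, R6, C1, R11} → V_5 = 2.125
Source currents: i(L1)=-1.073, i(L2)=-0.05278, i(V1)=-0.1308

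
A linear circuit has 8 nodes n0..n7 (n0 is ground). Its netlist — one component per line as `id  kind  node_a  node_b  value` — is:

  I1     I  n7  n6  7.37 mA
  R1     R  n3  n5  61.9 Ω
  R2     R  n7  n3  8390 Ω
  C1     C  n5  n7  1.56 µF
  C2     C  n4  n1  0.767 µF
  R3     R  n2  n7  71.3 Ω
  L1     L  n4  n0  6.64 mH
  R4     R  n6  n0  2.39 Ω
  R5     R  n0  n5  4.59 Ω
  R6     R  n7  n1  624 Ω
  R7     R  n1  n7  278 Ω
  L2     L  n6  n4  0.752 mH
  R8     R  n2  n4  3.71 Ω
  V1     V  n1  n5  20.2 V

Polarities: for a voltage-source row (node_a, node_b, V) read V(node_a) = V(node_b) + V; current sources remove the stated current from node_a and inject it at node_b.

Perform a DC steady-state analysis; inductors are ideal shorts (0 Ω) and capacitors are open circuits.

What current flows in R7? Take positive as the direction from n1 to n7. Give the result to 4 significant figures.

0.05293 A

Apply KCL at each of the 7 non-ground nodes and solve the resulting linear system.
Node n1: branches {C2, R6, R7, V1} → V_1 = 19.85
Node n2: branches {R3, R8} → V_2 = 0.2541
Node n3: branches {R1, R2} → V_3 = -0.3080
Node n4: branches {C2, L1, L2, R8} → V_4 = 0.000
Node n5: branches {R1, C1, R5, V1} → V_5 = -0.3482
Node n6: branches {I1, R4, L2} → V_6 = 0.000
Node n7: branches {I1, R2, C1, R3, R6, R7} → V_7 = 5.137
Source currents: i(L1)=0.07586, i(L2)=0.007370, i(V1)=-0.07651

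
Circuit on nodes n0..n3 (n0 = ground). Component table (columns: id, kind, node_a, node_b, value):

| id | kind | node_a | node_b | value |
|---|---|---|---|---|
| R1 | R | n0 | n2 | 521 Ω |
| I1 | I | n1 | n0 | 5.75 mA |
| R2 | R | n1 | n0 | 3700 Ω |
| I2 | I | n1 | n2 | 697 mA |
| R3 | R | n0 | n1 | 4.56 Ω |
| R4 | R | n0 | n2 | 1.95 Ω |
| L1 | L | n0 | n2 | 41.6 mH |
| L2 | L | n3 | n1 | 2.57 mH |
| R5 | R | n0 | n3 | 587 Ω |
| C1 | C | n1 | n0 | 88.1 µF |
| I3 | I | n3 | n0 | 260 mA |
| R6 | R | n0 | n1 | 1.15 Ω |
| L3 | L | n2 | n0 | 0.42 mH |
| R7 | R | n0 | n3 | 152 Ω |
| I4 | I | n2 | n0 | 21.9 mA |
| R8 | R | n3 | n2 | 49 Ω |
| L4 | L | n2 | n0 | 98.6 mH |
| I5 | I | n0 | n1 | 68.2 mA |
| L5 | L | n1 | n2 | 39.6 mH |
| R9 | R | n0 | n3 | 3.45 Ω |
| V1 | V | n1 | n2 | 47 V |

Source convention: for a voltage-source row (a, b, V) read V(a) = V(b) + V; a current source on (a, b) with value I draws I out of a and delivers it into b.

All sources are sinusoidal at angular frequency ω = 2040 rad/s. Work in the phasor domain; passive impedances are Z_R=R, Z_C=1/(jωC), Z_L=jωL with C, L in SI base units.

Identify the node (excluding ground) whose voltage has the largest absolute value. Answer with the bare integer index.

MNA unknowns: 3 node voltages V₁..V_3 plus 1 source current (V1)
R1: Y=0.001919+0.000j on G[0,2]
I1: z[1]−=0.00575, z[0]+=0.00575
R2: Y=0.0002703+0.000j on G[1,0]
I2: z[1]−=0.697, z[2]+=0.697
R3: Y=0.2193+0.000j on G[0,1]
R4: Y=0.5128+0.000j on G[0,2]
L1: Y=0.000-0.01178j on G[0,2]
L2: Y=0.000-0.1907j on G[3,1]
R5: Y=0.001704+0.000j on G[0,3]
C1: Y=0.000+0.1797j on G[1,0]
I3: z[3]−=0.26, z[0]+=0.26
R6: Y=0.8696+0.000j on G[0,1]
L3: Y=0.000-1.167j on G[2,0]
R7: Y=0.006579+0.000j on G[0,3]
I4: z[2]−=0.0219, z[0]+=0.0219
R8: Y=0.02041+0.000j on G[3,2]
L4: Y=0.000-0.004972j on G[2,0]
I5: z[0]−=0.0682, z[1]+=0.0682
L5: Y=0.000-0.01238j on G[1,2]
R9: Y=0.2899+0.000j on G[0,3]
V1: row V1−V2=47, i_V1 at 1,2
solve → V1=25.13-15.81j, V2=-21.87-15.81j, V3=-1.522-16.97j
aux → i_V1=-31.06+18.36j

1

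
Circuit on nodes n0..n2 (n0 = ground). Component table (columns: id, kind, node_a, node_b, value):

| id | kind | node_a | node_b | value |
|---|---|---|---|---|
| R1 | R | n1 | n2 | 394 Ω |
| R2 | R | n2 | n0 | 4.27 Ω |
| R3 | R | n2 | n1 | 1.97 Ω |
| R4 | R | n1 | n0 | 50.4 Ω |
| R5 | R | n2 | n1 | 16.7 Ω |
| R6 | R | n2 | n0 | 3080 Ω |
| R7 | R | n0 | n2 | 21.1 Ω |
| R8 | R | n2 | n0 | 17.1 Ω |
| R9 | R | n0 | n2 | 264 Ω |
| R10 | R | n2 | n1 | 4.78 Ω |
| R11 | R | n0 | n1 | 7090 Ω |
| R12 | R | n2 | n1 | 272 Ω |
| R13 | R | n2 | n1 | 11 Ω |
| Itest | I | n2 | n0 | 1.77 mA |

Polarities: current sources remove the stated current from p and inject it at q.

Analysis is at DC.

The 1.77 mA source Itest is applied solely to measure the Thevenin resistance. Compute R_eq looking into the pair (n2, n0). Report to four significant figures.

Element admittances at DC:
  Y(R1) = 0.002538 S between n1,n2
  Y(R2) = 0.2342 S between n2,n0
  Y(R3) = 0.5076 S between n2,n1
  Y(R4) = 0.01984 S between n1,n0
  Y(R5) = 0.05988 S between n2,n1
  Y(R6) = 0.0003247 S between n2,n0
  Y(R7) = 0.04739 S between n0,n2
  Y(R8) = 0.05848 S between n2,n0
  Y(R9) = 0.003788 S between n0,n2
  Y(R10) = 0.2092 S between n2,n1
  Y(R11) = 0.0001410 S between n0,n1
  Y(R12) = 0.003676 S between n2,n1
  Y(R13) = 0.09091 S between n2,n1
  Itest: injects 0.00177 A into n0 (from n2)
Assemble and solve the 2×2 MNA system:
  V(n1)=-0.004758  V(n2)=-0.004866

R_eq = 2.749 Ω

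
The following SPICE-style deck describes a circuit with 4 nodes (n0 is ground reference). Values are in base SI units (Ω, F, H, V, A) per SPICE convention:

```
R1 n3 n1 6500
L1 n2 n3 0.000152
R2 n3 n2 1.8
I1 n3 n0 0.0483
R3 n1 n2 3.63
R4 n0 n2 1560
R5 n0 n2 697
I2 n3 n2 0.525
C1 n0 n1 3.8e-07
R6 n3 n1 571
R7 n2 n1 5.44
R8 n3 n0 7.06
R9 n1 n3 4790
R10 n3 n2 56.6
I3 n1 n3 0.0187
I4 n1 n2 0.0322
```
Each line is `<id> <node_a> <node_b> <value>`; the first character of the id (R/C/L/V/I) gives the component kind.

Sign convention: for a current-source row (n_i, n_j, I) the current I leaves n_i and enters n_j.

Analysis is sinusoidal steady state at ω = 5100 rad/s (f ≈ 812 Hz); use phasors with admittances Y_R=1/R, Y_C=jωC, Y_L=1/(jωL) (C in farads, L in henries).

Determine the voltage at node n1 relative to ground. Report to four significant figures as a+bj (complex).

MNA unknowns: 3 node voltages V₁..V_3
R1: Y=0.0001538+0.000j on G[3,1]
L1: Y=0.000-1.290j on G[2,3]
R2: Y=0.5556+0.000j on G[3,2]
I1: z[3]−=0.0483, z[0]+=0.0483
R3: Y=0.2755+0.000j on G[1,2]
R4: Y=0.0006410+0.000j on G[0,2]
R5: Y=0.001435+0.000j on G[0,2]
I2: z[3]−=0.525, z[2]+=0.525
C1: Y=0.000+0.001938j on G[0,1]
R6: Y=0.001751+0.000j on G[3,1]
R7: Y=0.1838+0.000j on G[2,1]
R8: Y=0.1416+0.000j on G[3,0]
R9: Y=0.0002088+0.000j on G[1,3]
R10: Y=0.01767+0.000j on G[3,2]
I3: z[1]−=0.0187, z[3]+=0.0187
I4: z[1]−=0.0322, z[2]+=0.0322
solve → V1=-0.2970+0.3272j, V2=-0.1873+0.3274j, V3=-0.3338-0.0007352j

-0.2970+0.3272j V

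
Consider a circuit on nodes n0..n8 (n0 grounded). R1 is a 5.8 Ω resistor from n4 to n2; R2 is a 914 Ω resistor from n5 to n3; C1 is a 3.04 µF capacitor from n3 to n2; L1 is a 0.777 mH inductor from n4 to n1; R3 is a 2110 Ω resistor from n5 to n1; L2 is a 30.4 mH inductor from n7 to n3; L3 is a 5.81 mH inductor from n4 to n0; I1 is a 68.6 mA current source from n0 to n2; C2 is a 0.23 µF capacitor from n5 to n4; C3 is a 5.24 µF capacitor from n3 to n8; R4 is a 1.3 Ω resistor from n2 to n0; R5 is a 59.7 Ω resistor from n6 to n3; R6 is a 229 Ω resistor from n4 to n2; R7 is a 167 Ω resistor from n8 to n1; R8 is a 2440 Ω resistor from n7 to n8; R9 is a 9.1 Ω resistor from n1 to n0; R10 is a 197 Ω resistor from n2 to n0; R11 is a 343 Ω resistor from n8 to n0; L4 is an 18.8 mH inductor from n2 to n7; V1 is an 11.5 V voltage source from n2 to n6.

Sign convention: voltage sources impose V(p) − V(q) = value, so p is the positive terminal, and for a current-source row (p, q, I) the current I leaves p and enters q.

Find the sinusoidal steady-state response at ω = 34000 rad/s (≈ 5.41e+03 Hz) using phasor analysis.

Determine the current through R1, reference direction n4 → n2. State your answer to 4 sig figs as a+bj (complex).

-0.0001339+0.006662j A

Element admittances at ω=34000 rad/s:
  Y(R1) = 0.1724+0.000j S between n4,n2
  Y(R2) = 0.001094+0.000j S between n5,n3
  Y(C1) = 0.000+0.1034j S between n3,n2
  Y(L1) = 0.000-0.03785j S between n4,n1
  Y(R3) = 0.0004739+0.000j S between n5,n1
  Y(L2) = 0.000-0.0009675j S between n7,n3
  Y(L3) = 0.000-0.005062j S between n4,n0
  I1: injects 0.0686 A into n2 (from n0)
  Y(C2) = 0.000+0.007820j S between n5,n4
  Y(C3) = 0.000+0.1782j S between n3,n8
  Y(R4) = 0.7692+0.000j S between n2,n0
  Y(R5) = 0.01675+0.000j S between n6,n3
  Y(R6) = 0.004367+0.000j S between n4,n2
  Y(R7) = 0.005988+0.000j S between n8,n1
  Y(R8) = 0.0004098+0.000j S between n7,n8
  Y(R9) = 0.1099+0.000j S between n1,n0
  Y(R10) = 0.005076+0.000j S between n2,n0
  Y(R11) = 0.002915+0.000j S between n8,n0
  Y(L4) = 0.000-0.001564j S between n2,n7
  V1: constraint V(n2)−V(n6) = 11.5
Assemble and solve the 9×9 MNA system:
  V(n1)=-0.02927+0.04925j  V(n2)=0.09426-0.01286j  V(n3)=-0.3581+1.743j  V(n4)=0.09348+0.02578j  V(n5)=0.3123+0.1403j  V(n6)=-11.41-0.01286j  V(n7)=-0.2557+0.6276j  V(n8)=-0.4450+1.722j
  i(V1)=-0.1851-0.02942j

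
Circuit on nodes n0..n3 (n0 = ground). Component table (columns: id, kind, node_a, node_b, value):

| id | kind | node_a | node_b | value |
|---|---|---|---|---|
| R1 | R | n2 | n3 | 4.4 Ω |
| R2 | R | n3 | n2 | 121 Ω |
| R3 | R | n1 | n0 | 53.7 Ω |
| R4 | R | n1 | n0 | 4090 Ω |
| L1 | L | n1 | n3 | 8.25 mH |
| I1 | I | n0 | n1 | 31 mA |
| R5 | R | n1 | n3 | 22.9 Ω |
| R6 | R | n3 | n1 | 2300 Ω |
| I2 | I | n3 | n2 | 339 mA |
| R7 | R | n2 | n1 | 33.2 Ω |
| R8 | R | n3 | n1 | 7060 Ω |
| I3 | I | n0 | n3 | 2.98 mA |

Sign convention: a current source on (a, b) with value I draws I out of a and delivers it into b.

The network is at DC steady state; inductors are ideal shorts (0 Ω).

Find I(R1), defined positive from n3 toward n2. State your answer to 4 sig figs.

-0.2900 A

Apply KCL at each of the 3 non-ground nodes and solve the resulting linear system.
Node n1: branches {R3, R4, L1, I1, R5, R6, R7, R8} → V_1 = 1.801
Node n2: branches {R1, R2, I2, R7} → V_2 = 3.077
Node n3: branches {R1, R2, L1, R5, R6, I2, R8, I3} → V_3 = 1.801
Source currents: i(L1)=0.03546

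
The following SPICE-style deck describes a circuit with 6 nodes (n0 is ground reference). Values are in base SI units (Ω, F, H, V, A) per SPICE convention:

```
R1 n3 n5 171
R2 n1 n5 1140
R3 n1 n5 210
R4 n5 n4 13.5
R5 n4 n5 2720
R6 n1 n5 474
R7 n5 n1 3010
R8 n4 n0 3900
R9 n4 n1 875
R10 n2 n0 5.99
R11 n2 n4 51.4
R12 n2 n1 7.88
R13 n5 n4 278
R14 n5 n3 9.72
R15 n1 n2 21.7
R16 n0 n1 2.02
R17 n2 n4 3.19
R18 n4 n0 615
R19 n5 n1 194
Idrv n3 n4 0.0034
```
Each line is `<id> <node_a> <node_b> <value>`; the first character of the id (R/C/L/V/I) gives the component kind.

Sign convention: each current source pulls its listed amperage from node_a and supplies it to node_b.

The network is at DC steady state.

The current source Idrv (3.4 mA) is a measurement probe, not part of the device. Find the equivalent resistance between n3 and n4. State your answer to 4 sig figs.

R_eq = 20.28 Ω

Apply KCL at each of the 5 non-ground nodes and solve the resulting linear system.
Node n1: branches {R2, R3, R6, R7, R9, R12, R15, R16, R19} → V_1 = -0.0003912
Node n2: branches {R10, R11, R12, R15, R17} → V_2 = 0.001132
Node n3: branches {R1, R14, Idrv} → V_3 = -0.06645
Node n4: branches {R4, R5, R8, R9, R11, R13, R17, R18, Idrv} → V_4 = 0.002491
Node n5: branches {R1, R2, R3, R4, R5, R6, R7, R13, R14, R19} → V_5 = -0.03518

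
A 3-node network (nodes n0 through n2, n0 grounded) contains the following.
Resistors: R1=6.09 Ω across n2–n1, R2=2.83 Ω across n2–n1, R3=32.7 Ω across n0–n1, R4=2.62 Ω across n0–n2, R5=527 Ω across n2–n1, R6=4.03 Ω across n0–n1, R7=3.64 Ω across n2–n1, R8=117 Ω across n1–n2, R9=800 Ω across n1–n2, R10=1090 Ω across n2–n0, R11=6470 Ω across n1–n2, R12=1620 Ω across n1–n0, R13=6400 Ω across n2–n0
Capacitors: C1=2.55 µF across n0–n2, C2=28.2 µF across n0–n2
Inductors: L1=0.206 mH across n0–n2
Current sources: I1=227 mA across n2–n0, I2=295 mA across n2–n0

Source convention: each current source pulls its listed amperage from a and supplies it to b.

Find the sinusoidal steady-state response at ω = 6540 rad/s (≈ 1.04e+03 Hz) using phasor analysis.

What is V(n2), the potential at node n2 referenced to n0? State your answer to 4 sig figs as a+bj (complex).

MNA unknowns: 2 node voltages V₁..V_2
R1: Y=0.1642+0.000j on G[2,1]
R2: Y=0.3534+0.000j on G[2,1]
R3: Y=0.03058+0.000j on G[0,1]
R4: Y=0.3817+0.000j on G[0,2]
R5: Y=0.001898+0.000j on G[2,1]
R6: Y=0.2481+0.000j on G[0,1]
R7: Y=0.2747+0.000j on G[2,1]
R8: Y=0.008547+0.000j on G[1,2]
R9: Y=0.001250+0.000j on G[1,2]
C1: Y=0.000+0.01668j on G[0,2]
R10: Y=0.0009174+0.000j on G[2,0]
L1: Y=0.000-0.7423j on G[0,2]
I1: z[2]−=0.227, z[0]+=0.227
C2: Y=0.000+0.1844j on G[0,2]
R11: Y=0.0001546+0.000j on G[1,2]
R12: Y=0.0006173+0.000j on G[1,0]
R13: Y=0.0001563+0.000j on G[2,0]
I2: z[2]−=0.295, z[0]+=0.295
solve → V1=-0.3566-0.3271j, V2=-0.4805-0.4407j

-0.4805-0.4407j V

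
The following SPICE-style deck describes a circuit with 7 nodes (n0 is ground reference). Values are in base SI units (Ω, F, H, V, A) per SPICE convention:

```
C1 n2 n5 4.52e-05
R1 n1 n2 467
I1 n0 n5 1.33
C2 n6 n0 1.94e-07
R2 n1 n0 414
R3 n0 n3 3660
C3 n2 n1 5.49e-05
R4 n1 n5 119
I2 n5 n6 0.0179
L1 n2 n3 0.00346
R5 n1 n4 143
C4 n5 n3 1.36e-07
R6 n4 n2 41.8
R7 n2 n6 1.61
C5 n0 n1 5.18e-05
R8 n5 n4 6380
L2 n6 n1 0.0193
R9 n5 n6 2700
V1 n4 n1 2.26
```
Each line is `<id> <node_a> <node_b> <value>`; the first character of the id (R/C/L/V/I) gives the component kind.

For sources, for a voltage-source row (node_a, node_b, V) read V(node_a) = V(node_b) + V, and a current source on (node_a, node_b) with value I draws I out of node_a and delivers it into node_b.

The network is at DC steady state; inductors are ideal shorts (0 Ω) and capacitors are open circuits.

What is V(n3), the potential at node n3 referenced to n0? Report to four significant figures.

494.6 V

Apply KCL at each of the 6 non-ground nodes and solve the resulting linear system.
Node n1: branches {R1, R2, C3, R4, R5, C5, L2, V1} → V_1 = 494.7
Node n2: branches {C1, R1, C3, L1, R6, R7} → V_2 = 494.6
Node n3: branches {R3, L1, C4} → V_3 = 494.6
Node n4: branches {R5, R6, R8, V1} → V_4 = 496.9
Node n5: branches {C1, I1, R4, I2, C4, R8, R9} → V_5 = 641.6
Node n6: branches {C2, I2, R7, L2, R9} → V_6 = 494.7
Source currents: i(L1)=0.1351, i(L2)=-0.005461, i(V1)=-0.05019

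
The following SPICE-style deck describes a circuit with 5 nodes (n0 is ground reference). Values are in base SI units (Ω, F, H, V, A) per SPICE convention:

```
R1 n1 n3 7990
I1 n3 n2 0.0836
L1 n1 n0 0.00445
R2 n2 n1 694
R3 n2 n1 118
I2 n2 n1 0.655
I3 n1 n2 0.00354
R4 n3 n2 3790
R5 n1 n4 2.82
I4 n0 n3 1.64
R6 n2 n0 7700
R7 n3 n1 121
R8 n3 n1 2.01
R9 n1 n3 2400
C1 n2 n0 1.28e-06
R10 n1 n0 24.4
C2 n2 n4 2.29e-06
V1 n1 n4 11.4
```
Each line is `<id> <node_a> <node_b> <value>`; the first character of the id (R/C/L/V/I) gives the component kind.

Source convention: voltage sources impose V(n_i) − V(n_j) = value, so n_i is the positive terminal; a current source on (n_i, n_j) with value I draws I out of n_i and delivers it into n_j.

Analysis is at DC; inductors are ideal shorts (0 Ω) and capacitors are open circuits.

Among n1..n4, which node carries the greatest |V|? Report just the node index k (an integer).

2

Apply KCL at each of the 4 non-ground nodes and solve the resulting linear system.
Node n1: branches {R1, L1, R2, R3, I2, I3, R5, R7, R8, R9, R10, V1} → V_1 = 0.000
Node n2: branches {I1, R2, R3, I2, I3, R4, R6, C1, C2} → V_2 = -55.00
Node n3: branches {R1, I1, R4, I4, R7, R8, R9} → V_3 = 3.044
Node n4: branches {R5, C2, V1} → V_4 = -11.40
Source currents: i(L1)=1.647, i(V1)=-4.043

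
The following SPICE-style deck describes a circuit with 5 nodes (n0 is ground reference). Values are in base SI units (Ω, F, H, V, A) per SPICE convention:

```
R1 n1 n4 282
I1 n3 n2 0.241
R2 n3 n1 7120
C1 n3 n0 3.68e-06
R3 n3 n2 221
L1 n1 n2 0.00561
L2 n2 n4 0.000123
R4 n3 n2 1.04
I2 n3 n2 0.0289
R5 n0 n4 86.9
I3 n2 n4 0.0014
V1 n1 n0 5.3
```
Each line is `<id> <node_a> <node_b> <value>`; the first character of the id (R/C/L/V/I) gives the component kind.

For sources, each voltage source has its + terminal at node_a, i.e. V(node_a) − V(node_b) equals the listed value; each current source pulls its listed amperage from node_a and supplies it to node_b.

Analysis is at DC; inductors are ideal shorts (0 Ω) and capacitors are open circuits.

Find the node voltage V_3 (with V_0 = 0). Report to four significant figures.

5.021 V

Apply KCL at each of the 4 non-ground nodes and solve the resulting linear system.
Node n1: branches {R1, R2, L1, V1} → V_1 = 5.300
Node n2: branches {I1, R3, L1, L2, R4, I2, I3} → V_2 = 5.300
Node n3: branches {I1, R2, C1, R3, R4, I2} → V_3 = 5.021
Node n4: branches {R1, L2, R5, I3} → V_4 = 5.300
Source currents: i(L1)=0.06095, i(L2)=0.05959, i(V1)=-0.06099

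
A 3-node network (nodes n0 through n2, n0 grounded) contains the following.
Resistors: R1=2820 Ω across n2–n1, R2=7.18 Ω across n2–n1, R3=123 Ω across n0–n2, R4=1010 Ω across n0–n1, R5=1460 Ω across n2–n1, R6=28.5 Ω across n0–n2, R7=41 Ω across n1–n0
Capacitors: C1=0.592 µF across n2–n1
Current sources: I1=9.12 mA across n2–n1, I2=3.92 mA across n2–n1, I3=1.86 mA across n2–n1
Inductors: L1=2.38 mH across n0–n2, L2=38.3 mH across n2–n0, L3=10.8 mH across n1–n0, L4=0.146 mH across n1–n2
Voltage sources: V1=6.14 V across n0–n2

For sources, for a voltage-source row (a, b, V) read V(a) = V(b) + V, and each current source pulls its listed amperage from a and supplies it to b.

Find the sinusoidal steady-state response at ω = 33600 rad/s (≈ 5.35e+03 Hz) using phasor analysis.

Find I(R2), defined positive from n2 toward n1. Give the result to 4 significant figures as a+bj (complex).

Element admittances at ω=33600 rad/s:
  Y(R1) = 0.0003546+0.000j S between n2,n1
  Y(R2) = 0.1393+0.000j S between n2,n1
  Y(R3) = 0.008130+0.000j S between n0,n2
  Y(C1) = 0.000+0.01989j S between n2,n1
  I1: injects 0.00912 A into n1 (from n2)
  Y(L1) = 0.000-0.01251j S between n0,n2
  Y(R4) = 0.0009901+0.000j S between n0,n1
  I2: injects 0.00392 A into n1 (from n2)
  Y(L2) = 0.000-0.0007771j S between n2,n0
  I3: injects 0.00186 A into n1 (from n2)
  Y(R5) = 0.0006849+0.000j S between n2,n1
  Y(L3) = 0.000-0.002756j S between n1,n0
  Y(R6) = 0.03509+0.000j S between n0,n2
  Y(L4) = 0.000-0.2038j S between n1,n2
  Y(R7) = 0.02439+0.000j S between n1,n0
  V1: constraint V(n0)−V(n2) = 6.14
Assemble and solve the 3×3 MNA system:
  V(n1)=-5.635+0.4666j  V(n2)=-6.140+0.000j
  i(V1)=-0.4071+0.1089j

-0.07029-0.06498j A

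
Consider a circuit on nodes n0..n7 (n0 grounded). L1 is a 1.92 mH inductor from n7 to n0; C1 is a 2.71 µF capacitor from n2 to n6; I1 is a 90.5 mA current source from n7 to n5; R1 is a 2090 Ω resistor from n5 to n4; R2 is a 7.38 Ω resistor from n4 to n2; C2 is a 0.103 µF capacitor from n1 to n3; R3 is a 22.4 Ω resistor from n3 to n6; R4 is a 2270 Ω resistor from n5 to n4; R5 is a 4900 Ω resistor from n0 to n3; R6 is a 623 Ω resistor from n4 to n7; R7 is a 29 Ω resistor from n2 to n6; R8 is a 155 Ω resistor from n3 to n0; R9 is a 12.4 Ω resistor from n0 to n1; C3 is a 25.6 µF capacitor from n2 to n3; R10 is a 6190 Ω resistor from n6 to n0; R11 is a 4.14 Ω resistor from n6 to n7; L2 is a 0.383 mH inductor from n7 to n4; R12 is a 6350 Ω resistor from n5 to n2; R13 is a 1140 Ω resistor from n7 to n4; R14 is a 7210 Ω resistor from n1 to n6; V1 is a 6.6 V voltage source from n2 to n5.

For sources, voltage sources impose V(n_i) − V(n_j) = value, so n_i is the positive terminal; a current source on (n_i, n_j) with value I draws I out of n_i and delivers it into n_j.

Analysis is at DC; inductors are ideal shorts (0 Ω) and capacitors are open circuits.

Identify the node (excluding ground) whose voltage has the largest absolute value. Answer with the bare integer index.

MNA unknowns: 7 node voltages V₁..V_7 plus 3 source currents (L1, L2, V1)
L1: row V7−V0=0, i_L1 at 7,0
C1: Y=0.000 on G[2,6]
I1: z[7]−=0.0905, z[5]+=0.0905
R1: Y=0.0004785 on G[5,4]
R2: Y=0.1355 on G[4,2]
C2: Y=0.000 on G[1,3]
R3: Y=0.04464 on G[3,6]
R4: Y=0.0004405 on G[5,4]
R5: Y=0.0002041 on G[0,3]
R6: Y=0.001605 on G[4,7]
R7: Y=0.03448 on G[2,6]
R8: Y=0.006452 on G[3,0]
R9: Y=0.08065 on G[0,1]
C3: Y=0.000 on G[2,3]
R10: Y=0.0001616 on G[6,0]
R11: Y=0.2415 on G[6,7]
L2: row V7−V4=0, i_L2 at 7,4
R12: Y=0.0001575 on G[5,2]
R13: Y=0.0008772 on G[7,4]
R14: Y=0.0001387 on G[1,6]
V1: row V2−V5=6.6, i_V1 at 2,5
solve → V1=0.0001216, V2=0.5793, V3=0.06162, V4=0.000, V5=-6.021, V6=0.07081, V7=0.000
aux → i_L1=-0.0004314, i_L2=-0.07297, i_V1=-0.09707

5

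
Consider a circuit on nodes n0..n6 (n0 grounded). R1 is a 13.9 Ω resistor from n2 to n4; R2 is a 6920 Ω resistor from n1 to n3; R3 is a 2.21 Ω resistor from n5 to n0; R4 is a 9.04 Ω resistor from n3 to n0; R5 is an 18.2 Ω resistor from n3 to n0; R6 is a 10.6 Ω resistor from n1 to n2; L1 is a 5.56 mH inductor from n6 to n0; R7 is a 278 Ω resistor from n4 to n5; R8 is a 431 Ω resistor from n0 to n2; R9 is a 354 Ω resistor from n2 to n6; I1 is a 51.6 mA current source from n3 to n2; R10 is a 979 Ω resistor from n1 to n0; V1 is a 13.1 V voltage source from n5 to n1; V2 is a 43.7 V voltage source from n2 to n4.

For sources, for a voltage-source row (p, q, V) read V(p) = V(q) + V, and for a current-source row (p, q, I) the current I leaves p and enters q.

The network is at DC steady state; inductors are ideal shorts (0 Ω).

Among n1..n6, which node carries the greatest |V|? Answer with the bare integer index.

Apply KCL at each of the 6 non-ground nodes and solve the resulting linear system.
Node n1: branches {R2, R6, R10, V1} → V_1 = -12.84
Node n2: branches {R1, R6, R8, R9, I1, V2} → V_2 = -9.719
Node n3: branches {R2, R4, R5, I1} → V_3 = -0.3226
Node n4: branches {R1, R7, V2} → V_4 = -53.42
Node n5: branches {R3, R7, V1} → V_5 = 0.2575
Node n6: branches {L1, R9} → V_6 = 0.000
Source currents: i(L1)=-0.02745, i(V1)=-0.3096, i(V2)=-3.337

4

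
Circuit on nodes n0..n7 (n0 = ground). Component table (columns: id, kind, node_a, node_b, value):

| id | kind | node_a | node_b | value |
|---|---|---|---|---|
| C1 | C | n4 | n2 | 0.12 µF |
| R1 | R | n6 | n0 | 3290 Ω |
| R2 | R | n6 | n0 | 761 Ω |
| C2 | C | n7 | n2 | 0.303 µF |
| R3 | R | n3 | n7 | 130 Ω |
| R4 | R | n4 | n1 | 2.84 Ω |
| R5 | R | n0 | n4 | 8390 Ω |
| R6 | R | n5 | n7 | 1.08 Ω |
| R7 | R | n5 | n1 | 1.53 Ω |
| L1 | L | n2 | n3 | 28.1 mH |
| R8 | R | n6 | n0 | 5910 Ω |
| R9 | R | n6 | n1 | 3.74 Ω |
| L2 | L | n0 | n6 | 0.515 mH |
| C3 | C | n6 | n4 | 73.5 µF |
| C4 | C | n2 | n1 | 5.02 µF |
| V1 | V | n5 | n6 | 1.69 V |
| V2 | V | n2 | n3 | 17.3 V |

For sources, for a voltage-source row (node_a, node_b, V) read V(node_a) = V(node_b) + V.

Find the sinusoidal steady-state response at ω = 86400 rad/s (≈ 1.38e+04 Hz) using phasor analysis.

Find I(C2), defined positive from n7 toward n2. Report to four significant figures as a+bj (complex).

-0.007458+0.01479j A

Element admittances at ω=86400 rad/s:
  Y(C1) = 0.000+0.01037j S between n4,n2
  Y(R1) = 0.0003040+0.000j S between n6,n0
  Y(R2) = 0.001314+0.000j S between n6,n0
  Y(C2) = 0.000+0.02618j S between n7,n2
  Y(R3) = 0.007692+0.000j S between n3,n7
  Y(R4) = 0.3521+0.000j S between n4,n1
  Y(R5) = 0.0001192+0.000j S between n0,n4
  Y(R6) = 0.9259+0.000j S between n5,n7
  Y(R7) = 0.6536+0.000j S between n5,n1
  Y(L1) = 0.000-0.0004119j S between n2,n3
  Y(R8) = 0.0001692+0.000j S between n6,n0
  Y(R9) = 0.2674+0.000j S between n6,n1
  Y(L2) = 0.000-0.02247j S between n0,n6
  Y(C3) = 0.000+6.350j S between n6,n4
  Y(C4) = 0.000+0.4337j S between n2,n1
  V1: constraint V(n5)−V(n6) = 1.69
  V2: constraint V(n2)−V(n3) = 17.3
Assemble and solve the 9×9 MNA system:
  V(n1)=0.9685-0.009548j  V(n2)=0.9843-0.3032j  V(n3)=-16.32-0.3032j  V(n4)=0.003775-0.05390j  V(n5)=1.690+2.693e-06j  V(n6)=-0.0002856+2.693e-06j  V(n7)=1.549-0.01834j
  i(V1)=-0.6013-0.02323j  i(V2)=-0.1374+0.004934j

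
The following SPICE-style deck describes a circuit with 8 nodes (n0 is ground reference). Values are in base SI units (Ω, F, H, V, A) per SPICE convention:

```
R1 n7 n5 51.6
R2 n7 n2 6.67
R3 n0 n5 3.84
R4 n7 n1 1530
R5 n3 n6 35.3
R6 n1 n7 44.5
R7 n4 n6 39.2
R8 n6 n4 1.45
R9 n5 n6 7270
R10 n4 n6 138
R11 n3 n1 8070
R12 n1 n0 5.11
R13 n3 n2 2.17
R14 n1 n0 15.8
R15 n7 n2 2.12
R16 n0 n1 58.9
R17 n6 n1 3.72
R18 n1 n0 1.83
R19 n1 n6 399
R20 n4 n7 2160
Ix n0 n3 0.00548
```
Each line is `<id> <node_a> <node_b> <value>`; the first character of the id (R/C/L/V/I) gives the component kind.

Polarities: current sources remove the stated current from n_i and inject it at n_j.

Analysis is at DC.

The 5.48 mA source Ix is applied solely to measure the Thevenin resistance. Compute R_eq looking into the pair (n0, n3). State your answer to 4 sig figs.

R_eq = 16.88 Ω

Element admittances at DC:
  Y(R1) = 0.01938 S between n7,n5
  Y(R2) = 0.1499 S between n7,n2
  Y(R3) = 0.2604 S between n0,n5
  Y(R4) = 0.0006536 S between n7,n1
  Y(R5) = 0.02833 S between n3,n6
  Y(R6) = 0.02247 S between n1,n7
  Y(R7) = 0.02551 S between n4,n6
  Y(R8) = 0.6897 S between n6,n4
  Y(R9) = 0.0001376 S between n5,n6
  Y(R10) = 0.007246 S between n4,n6
  Y(R11) = 0.0001239 S between n3,n1
  Y(R12) = 0.1957 S between n1,n0
  Y(R13) = 0.4608 S between n3,n2
  Y(R14) = 0.06329 S between n1,n0
  Y(R15) = 0.4717 S between n7,n2
  Y(R16) = 0.01698 S between n0,n1
  Y(R17) = 0.2688 S between n6,n1
  Y(R18) = 0.5464 S between n1,n0
  Y(R19) = 0.002506 S between n1,n6
  Y(R20) = 0.0004630 S between n4,n7
  Ix: injects 0.00548 A into n3 (from n0)
Assemble and solve the 7×7 MNA system:
  V(n1)=0.004900  V(n2)=0.08552  V(n3)=0.09252  V(n4)=0.01333  V(n5)=0.005568  V(n6)=0.01328  V(n7)=0.08034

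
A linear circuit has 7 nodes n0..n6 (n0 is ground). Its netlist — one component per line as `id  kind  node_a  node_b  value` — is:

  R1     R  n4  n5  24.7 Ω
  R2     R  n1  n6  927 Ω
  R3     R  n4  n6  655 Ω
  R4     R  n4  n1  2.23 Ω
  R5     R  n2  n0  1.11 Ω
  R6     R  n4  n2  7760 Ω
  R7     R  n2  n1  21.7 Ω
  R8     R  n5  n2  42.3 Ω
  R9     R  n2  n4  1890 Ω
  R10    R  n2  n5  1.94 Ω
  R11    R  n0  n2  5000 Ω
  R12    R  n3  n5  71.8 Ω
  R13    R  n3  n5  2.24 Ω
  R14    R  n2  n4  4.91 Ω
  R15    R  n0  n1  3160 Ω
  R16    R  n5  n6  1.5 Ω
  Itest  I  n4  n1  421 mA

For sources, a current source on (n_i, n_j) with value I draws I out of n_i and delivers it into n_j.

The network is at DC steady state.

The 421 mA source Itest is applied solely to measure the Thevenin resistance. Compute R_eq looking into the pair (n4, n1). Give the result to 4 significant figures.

Element admittances at DC:
  Y(R1) = 0.04049 S between n4,n5
  Y(R2) = 0.001079 S between n1,n6
  Y(R3) = 0.001527 S between n4,n6
  Y(R4) = 0.4484 S between n4,n1
  Y(R5) = 0.9009 S between n2,n0
  Y(R6) = 0.0001289 S between n4,n2
  Y(R7) = 0.04608 S between n2,n1
  Y(R8) = 0.02364 S between n5,n2
  Y(R9) = 0.0005291 S between n2,n4
  Y(R10) = 0.5155 S between n2,n5
  Y(R11) = 0.0002000 S between n0,n2
  Y(R12) = 0.01393 S between n3,n5
  Y(R13) = 0.4464 S between n3,n5
  Y(R14) = 0.2037 S between n2,n4
  Y(R15) = 0.0003165 S between n0,n1
  Y(R16) = 0.6667 S between n5,n6
  Itest: injects 0.421 A into n1 (from n4)
Assemble and solve the 6×6 MNA system:
  V(n1)=0.7215  V(n2)=-0.0002534  V(n3)=-0.009069  V(n4)=-0.1409  V(n5)=-0.009069  V(n6)=-0.008192

R_eq = 2.048 Ω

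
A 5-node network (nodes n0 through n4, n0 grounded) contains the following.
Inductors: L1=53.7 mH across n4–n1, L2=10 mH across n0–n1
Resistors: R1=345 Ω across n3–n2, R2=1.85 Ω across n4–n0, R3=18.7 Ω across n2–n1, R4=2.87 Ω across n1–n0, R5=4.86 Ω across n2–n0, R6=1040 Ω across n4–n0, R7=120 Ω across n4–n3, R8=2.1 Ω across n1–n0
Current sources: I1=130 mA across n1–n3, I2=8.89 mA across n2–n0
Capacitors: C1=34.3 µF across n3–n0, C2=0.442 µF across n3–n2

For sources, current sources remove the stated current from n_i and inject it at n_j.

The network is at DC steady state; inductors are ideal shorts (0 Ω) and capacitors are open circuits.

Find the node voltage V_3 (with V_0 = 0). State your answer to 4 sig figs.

Apply KCL at each of the 4 non-ground nodes and solve the resulting linear system.
Node n1: branches {L1, R3, R4, I1, R8, L2} → V_1 = 0.000
Node n2: branches {R1, R3, R5, C2, I2} → V_2 = 0.09434
Node n3: branches {R1, I1, C1, R7, C2} → V_3 = 11.60
Node n4: branches {L1, R2, R6, R7} → V_4 = 0.000
Source currents: i(L1)=0.09665, i(L2)=0.02830

11.60 V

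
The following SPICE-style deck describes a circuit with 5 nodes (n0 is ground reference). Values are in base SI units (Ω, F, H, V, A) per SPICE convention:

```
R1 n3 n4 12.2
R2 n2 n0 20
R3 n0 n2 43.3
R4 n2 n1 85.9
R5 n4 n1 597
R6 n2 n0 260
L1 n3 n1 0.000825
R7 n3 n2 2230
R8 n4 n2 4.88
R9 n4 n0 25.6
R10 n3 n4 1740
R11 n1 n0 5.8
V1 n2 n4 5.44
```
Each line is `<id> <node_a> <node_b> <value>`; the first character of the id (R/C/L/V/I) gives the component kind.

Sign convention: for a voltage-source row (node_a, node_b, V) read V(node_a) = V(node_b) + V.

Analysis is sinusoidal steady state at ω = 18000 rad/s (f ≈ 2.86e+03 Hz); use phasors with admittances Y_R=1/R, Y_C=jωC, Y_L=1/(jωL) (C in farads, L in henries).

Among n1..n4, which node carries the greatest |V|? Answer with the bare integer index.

Element admittances at ω=18000 rad/s:
  Y(R1) = 0.08197+0.000j S between n3,n4
  Y(R2) = 0.05000+0.000j S between n2,n0
  Y(R3) = 0.02309+0.000j S between n0,n2
  Y(R4) = 0.01164+0.000j S between n2,n1
  Y(R5) = 0.001675+0.000j S between n4,n1
  Y(R6) = 0.003846+0.000j S between n2,n0
  Y(L1) = 0.000-0.06734j S between n3,n1
  Y(R7) = 0.0004484+0.000j S between n3,n2
  Y(R8) = 0.2049+0.000j S between n4,n2
  Y(R9) = 0.03906+0.000j S between n4,n0
  Y(R10) = 0.0005747+0.000j S between n3,n4
  Y(R11) = 0.1724+0.000j S between n1,n0
  V1: constraint V(n2)−V(n4) = 5.44
Assemble and solve the 5×5 MNA system:
  V(n1)=-0.4759+0.3384j  V(n2)=2.539-0.5030j  V(n3)=-1.509-1.341j  V(n4)=-2.901-0.5030j
  i(V1)=-1.347+0.04812j

4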